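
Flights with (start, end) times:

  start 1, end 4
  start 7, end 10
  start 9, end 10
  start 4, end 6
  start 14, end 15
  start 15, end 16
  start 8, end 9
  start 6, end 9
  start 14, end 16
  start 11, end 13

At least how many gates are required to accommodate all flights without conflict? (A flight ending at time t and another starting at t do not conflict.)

Count concurrent intervals with a sweep; the peak is the room count.
starts: [1, 4, 6, 7, 8, 9, 11, 14, 14, 15]
ends:   [4, 6, 9, 9, 10, 10, 13, 15, 16, 16]
s1→1 e4→0 s4→1 e6→0 s6→1 s7→2 s8→3  — peak 3.

3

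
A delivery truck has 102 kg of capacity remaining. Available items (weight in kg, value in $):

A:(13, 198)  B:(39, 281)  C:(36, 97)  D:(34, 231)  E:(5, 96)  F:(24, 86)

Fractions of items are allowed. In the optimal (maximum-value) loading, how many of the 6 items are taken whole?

Greedy by value/weight ratio, highest first.
Ratios (sorted): E 19.20, A 15.23, B 7.21, D 6.79, F 3.58, C 2.69
take E (5 @ 96); take A (13 @ 198); take B (39 @ 281); take D (34 @ 231); take 11/24 of F → 39.42. Capacity used 102/102.
4 item(s) taken whole; one partial (take 11/24 of F).

4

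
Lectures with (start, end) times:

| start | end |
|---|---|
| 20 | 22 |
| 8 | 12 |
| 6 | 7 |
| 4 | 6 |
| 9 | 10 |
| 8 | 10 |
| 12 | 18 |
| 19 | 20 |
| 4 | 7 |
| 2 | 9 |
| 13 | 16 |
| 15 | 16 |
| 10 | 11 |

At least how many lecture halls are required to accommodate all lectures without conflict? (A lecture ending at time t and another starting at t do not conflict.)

3

Count concurrent intervals with a sweep; the peak is the room count.
starts: [2, 4, 4, 6, 8, 8, 9, 10, 12, 13, 15, 19, 20]
ends:   [6, 7, 7, 9, 10, 10, 11, 12, 16, 16, 18, 20, 22]
s2→1 s4→2 s4→3  — peak 3.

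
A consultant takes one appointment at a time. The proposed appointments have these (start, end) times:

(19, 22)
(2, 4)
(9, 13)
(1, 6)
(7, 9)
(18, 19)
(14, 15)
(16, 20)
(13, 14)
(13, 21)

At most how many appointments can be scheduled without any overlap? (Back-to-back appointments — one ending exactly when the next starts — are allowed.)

7

Sorted by end: (2,4)  (1,6)  (7,9)  (9,13)  (13,14)  (14,15)  (18,19)  (16,20)  (13,21)  (19,22)
take (2,4); take (7,9); take (9,13); take (13,14); take (14,15); take (18,19); skip (13,21); take (19,22).
Selected 7 appointments.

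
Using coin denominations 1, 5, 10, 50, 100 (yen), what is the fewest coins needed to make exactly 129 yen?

Greedy: take as many of the largest coin as possible, then repeat with the remainder.
129 = 1×100 + 2×10 + 1×5 + 4×1
Total coins = 1 + 2 + 1 + 4 = 8

8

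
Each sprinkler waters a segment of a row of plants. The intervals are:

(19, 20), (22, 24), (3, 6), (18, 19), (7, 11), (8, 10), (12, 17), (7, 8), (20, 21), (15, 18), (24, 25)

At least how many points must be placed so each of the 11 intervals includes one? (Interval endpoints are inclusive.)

6

By right end: [3,6]  [7,8]  [8,10]  [7,11]  [12,17]  [15,18]  [18,19]  [19,20]  [20,21]  [22,24]  [24,25]
[3,6] uncovered → point at 6; [7,8] uncovered → point at 8; [12,17] uncovered → point at 17; [18,19] uncovered → point at 19; [20,21] uncovered → point at 21; [22,24] uncovered → point at 24.
Points: 6, 8, 17, 19, 21, 24 (6 total).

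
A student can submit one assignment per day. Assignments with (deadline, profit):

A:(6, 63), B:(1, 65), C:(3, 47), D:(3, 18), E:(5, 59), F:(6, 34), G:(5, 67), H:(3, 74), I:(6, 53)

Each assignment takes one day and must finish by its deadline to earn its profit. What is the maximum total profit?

Take jobs in profit order; each goes to the latest open slot no later than its deadline.
Profit order: H=74 G=67 B=65 A=63 E=59 I=53 C=47 F=34 D=18
Assign: H→slot 3, G→slot 5, B→slot 1, A→slot 6, E→slot 4, I→slot 2, C skipped, F skipped, D skipped.
Slots: [1:B] [2:I] [3:H] [4:E] [5:G] [6:A]
Profit = 65 + 53 + 74 + 59 + 67 + 63 = 381

381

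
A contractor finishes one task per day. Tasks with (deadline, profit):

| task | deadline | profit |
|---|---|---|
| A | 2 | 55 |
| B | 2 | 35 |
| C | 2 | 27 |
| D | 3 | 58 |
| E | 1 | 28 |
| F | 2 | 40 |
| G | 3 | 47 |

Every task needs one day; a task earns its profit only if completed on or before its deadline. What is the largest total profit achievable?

160

Profit order: D=58 A=55 G=47 F=40 B=35 E=28 C=27
Assign: D→slot 3, A→slot 2, G→slot 1, F skipped, B skipped, E skipped, C skipped.
Slots: [1:G] [2:A] [3:D]
Profit = 47 + 55 + 58 = 160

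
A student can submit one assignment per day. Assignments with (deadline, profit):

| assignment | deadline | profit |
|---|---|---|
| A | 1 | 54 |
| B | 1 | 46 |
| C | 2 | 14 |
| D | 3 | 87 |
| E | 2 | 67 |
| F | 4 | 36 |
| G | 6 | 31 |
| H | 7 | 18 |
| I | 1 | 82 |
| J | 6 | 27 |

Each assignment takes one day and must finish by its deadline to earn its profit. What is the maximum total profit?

By profit: D(d3,87), I(d1,82), E(d2,67), A(d1,54), B(d1,46), F(d4,36), G(d6,31), J(d6,27), H(d7,18), C(d2,14)
D→slot 3; I→slot 1; E→slot 2; A skipped; B skipped; F→slot 4; G→slot 6; J→slot 5; H→slot 7; C skipped.
Profit = 82 + 67 + 87 + 36 + 27 + 31 + 18 = 348

348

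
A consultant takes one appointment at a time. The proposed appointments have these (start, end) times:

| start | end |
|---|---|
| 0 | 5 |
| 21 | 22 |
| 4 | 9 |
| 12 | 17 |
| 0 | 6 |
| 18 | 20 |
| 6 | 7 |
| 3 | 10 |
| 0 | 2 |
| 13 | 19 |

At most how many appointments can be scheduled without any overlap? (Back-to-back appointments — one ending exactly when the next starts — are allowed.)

Greedy by earliest finish: after sorting by end time, pick each interval compatible with the last pick.
Sorted by end: (0,2)  (0,5)  (0,6)  (6,7)  (4,9)  (3,10)  (12,17)  (13,19)  (18,20)  (21,22)
take (0,2); take (6,7); skip (3,10); take (12,17); take (18,20); take (21,22).
Selected 5 appointments.

5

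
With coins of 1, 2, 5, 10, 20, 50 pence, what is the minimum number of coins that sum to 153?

153 = 3×50 + 1×2 + 1×1
Total coins = 3 + 1 + 1 = 5

5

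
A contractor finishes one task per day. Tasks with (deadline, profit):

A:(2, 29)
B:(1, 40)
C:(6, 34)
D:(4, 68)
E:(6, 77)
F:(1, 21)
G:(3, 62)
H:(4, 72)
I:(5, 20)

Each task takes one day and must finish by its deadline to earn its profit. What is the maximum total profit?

353

Sort by profit descending; place each in the latest free slot ≤ its deadline.
By profit: E(d6,77), H(d4,72), D(d4,68), G(d3,62), B(d1,40), C(d6,34), A(d2,29), F(d1,21), I(d5,20)
E→slot 6; H→slot 4; D→slot 3; G→slot 2; B→slot 1; C→slot 5; A skipped; F skipped; I skipped.
Profit = 40 + 62 + 68 + 72 + 34 + 77 = 353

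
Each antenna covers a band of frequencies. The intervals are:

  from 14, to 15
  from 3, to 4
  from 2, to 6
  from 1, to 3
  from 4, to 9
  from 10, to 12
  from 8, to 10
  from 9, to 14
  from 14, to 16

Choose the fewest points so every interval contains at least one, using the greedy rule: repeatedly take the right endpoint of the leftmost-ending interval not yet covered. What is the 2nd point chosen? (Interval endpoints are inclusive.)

Sort by right endpoint; whenever an interval is uncovered, place a point at its right end.
By right end: [1,3]  [3,4]  [2,6]  [4,9]  [8,10]  [10,12]  [9,14]  [14,15]  [14,16]
[1,3] uncovered → point at 3; [4,9] uncovered → point at 9; [10,12] uncovered → point at 12; [14,15] uncovered → point at 15.
Points: 3, 9, 12, 15 (4 total).

9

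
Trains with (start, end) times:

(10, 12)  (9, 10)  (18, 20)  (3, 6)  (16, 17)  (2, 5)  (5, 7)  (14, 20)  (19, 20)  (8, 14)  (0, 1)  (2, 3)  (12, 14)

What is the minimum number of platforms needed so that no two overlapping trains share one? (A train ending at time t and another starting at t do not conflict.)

3

Events (time:±→running): 0:+→1 1:-→0 2:+→1 2:+→2 3:-→1 3:+→2 5:-→1 5:+→2 6:-→1 7:-→0 8:+→1 9:+→2 10:-→1 10:+→2 12:-→1 12:+→2 14:-→1 14:-→0 14:+→1 16:+→2 17:-→1 18:+→2 19:+→3 … peak 3.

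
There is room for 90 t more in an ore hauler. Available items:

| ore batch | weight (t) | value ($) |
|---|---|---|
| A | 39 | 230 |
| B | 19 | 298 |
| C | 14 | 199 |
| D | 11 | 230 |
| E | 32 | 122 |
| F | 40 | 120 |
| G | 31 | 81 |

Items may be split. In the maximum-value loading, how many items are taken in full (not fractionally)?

Greedy by value/weight ratio, highest first.
Ratios (sorted): D 20.91, B 15.68, C 14.21, A 5.90, E 3.81, F 3.00, G 2.61
take D (11 @ 230); take B (19 @ 298); take C (14 @ 199); take A (39 @ 230); take 7/32 of E → 26.69. Capacity used 90/90.
4 item(s) taken whole; one partial (take 7/32 of E).

4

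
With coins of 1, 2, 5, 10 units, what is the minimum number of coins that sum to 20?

Greedy: take as many of the largest coin as possible, then repeat with the remainder.
20 = 2×10
Total coins = 2 = 2

2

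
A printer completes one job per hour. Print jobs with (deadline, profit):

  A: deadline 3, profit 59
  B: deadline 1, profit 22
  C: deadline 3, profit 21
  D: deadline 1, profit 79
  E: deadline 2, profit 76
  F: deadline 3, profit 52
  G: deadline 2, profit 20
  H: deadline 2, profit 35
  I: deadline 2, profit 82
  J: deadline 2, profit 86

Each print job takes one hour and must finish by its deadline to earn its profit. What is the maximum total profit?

227

Sort by profit descending; place each in the latest free slot ≤ its deadline.
By profit: J(d2,86), I(d2,82), D(d1,79), E(d2,76), A(d3,59), F(d3,52), H(d2,35), B(d1,22), C(d3,21), G(d2,20)
J→slot 2; I→slot 1; D skipped; E skipped; A→slot 3; F skipped; H skipped; B skipped; C skipped; G skipped.
Profit = 82 + 86 + 59 = 227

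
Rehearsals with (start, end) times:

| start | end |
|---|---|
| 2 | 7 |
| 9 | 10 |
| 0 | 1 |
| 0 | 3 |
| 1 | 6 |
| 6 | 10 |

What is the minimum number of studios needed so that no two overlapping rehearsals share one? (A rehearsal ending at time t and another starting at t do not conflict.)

3

The answer is the maximum number of intervals overlapping at any instant.
Events (time:±→running): 0:+→1 0:+→2 1:-→1 1:+→2 2:+→3 … peak 3.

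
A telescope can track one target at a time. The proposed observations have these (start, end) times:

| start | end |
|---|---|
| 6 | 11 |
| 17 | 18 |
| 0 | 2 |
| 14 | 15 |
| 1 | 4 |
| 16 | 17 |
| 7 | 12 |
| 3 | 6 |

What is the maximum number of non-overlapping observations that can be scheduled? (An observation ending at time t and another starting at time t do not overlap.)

6

Sort by end time and greedily take each interval whose start is ≥ the last chosen end.
By end time: (0,2), (1,4), (3,6), (6,11), (7,12), (14,15), (16,17), (17,18).
Pick (0,2); next start ≥ 2 → (3,6); next start ≥ 6 → (6,11); next start ≥ 11 → (14,15); next start ≥ 15 → (16,17); next start ≥ 17 → (17,18).
Selected 6 observations.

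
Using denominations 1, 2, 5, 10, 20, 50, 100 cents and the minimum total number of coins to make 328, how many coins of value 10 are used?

328 − 3×100→28 − 1×20→8 − 1×5→3 − 1×2→1 − 1×1→0
Count of 10: 0

0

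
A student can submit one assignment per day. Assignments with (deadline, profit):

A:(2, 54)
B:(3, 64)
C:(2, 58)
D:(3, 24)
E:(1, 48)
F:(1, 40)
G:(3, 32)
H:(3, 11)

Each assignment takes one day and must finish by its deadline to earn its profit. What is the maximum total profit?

176

Take jobs in profit order; each goes to the latest open slot no later than its deadline.
Profit order: B=64 C=58 A=54 E=48 F=40 G=32 D=24 H=11
Assign: B→slot 3, C→slot 2, A→slot 1, E skipped, F skipped, G skipped, D skipped, H skipped.
Slots: [1:A] [2:C] [3:B]
Profit = 54 + 58 + 64 = 176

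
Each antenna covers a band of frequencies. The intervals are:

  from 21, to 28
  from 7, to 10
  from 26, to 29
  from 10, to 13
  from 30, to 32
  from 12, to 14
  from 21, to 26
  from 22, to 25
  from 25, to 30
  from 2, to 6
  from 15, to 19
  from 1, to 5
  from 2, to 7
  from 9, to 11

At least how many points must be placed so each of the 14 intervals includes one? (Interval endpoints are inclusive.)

7

Process intervals by earliest right end; each time one isn't hit yet, stab at its right endpoint.
Sorted: [1,5] [2,6] [2,7] [7,10] [9,11] [10,13] [12,14] [15,19] [22,25] [21,26] [21,28] [26,29] [25,30] [30,32]
{[1,5],[2,6],[2,7]} hit by 5; {[7,10],[9,11],[10,13]} hit by 10; {[12,14]} hit by 14; {[15,19]} hit by 19; {[22,25],[21,26],[21,28]} hit by 25; {[26,29],[25,30]} hit by 29; {[30,32]} hit by 32.
Points: 5, 10, 14, 19, 25, 29, 32 (7 total).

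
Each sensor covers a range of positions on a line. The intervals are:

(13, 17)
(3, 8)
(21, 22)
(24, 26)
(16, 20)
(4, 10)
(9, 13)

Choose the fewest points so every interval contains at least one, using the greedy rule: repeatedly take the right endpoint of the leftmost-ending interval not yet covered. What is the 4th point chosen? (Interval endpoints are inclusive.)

22

Sorted: [3,8] [4,10] [9,13] [13,17] [16,20] [21,22] [24,26]
{[3,8],[4,10]} hit by 8; {[9,13],[13,17]} hit by 13; {[16,20]} hit by 20; {[21,22]} hit by 22; {[24,26]} hit by 26.
Points: 8, 13, 20, 22, 26 (5 total).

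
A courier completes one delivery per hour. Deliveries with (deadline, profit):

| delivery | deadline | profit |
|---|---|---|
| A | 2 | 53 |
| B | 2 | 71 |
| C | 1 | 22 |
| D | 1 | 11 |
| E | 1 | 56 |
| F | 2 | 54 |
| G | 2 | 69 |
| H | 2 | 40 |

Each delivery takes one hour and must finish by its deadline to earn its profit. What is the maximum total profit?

140

Profit order: B=71 G=69 E=56 F=54 A=53 H=40 C=22 D=11
Assign: B→slot 2, G→slot 1, E skipped, F skipped, A skipped, H skipped, C skipped, D skipped.
Slots: [1:G] [2:B]
Profit = 69 + 71 = 140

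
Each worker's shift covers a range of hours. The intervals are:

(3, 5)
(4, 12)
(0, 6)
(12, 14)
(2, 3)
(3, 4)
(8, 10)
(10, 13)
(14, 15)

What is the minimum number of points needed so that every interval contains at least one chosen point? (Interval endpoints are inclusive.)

3

Sorted: [2,3] [3,4] [3,5] [0,6] [8,10] [4,12] [10,13] [12,14] [14,15]
{[2,3],[3,4],[3,5],[0,6]} hit by 3; {[8,10],[4,12],[10,13]} hit by 10; {[12,14],[14,15]} hit by 14.
Points: 3, 10, 14 (3 total).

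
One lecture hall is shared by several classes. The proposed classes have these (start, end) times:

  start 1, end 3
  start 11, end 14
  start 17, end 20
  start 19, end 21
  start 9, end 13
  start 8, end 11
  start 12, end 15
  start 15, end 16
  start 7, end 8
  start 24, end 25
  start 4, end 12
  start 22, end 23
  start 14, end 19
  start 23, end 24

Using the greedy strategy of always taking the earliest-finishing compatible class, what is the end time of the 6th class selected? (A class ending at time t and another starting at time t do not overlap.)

20

By end time: (1,3), (7,8), (8,11), (4,12), (9,13), (11,14), (12,15), (15,16), (14,19), (17,20), (19,21), (22,23), (23,24), (24,25).
Pick (1,3); next start ≥ 3 → (7,8); next start ≥ 8 → (8,11); next start ≥ 11 → (11,14); next start ≥ 14 → (15,16); next start ≥ 16 → (17,20); next start ≥ 20 → (22,23); next start ≥ 23 → (23,24); next start ≥ 24 → (24,25).
Selected: (1,3) (7,8) (8,11) (11,14) (15,16) (17,20) (22,23) (23,24) (24,25)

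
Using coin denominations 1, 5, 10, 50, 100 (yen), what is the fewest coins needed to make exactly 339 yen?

339 = 3×100 + 3×10 + 1×5 + 4×1
Total coins = 3 + 3 + 1 + 4 = 11

11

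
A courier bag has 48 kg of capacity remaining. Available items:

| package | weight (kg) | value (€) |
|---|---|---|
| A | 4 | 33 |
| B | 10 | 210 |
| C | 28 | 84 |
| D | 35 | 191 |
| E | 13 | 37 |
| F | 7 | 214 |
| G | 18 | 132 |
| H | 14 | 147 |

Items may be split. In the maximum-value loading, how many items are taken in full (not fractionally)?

Ratios (sorted): F 30.57, B 21.00, H 10.50, A 8.25, G 7.33, D 5.46, C 3.00, E 2.85
take F (7 @ 214); take B (10 @ 210); take H (14 @ 147); take A (4 @ 33); take 13/18 of G → 95.33. Capacity used 48/48.
4 item(s) taken whole; one partial (take 13/18 of G).

4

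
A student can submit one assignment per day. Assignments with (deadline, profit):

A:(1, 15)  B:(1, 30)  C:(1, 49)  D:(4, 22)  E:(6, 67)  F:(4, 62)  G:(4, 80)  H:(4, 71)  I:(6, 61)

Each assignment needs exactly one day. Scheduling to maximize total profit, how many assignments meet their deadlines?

6

Take jobs in profit order; each goes to the latest open slot no later than its deadline.
By profit: G(d4,80), H(d4,71), E(d6,67), F(d4,62), I(d6,61), C(d1,49), B(d1,30), D(d4,22), A(d1,15)
G→slot 4; H→slot 3; E→slot 6; F→slot 2; I→slot 5; C→slot 1; B skipped; D skipped; A skipped.
6 of 9 scheduled.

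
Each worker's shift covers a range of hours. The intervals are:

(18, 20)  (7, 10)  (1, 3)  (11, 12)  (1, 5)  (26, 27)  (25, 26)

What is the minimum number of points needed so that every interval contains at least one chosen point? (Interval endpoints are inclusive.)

Sort by right endpoint; whenever an interval is uncovered, place a point at its right end.
Sorted: [1,3] [1,5] [7,10] [11,12] [18,20] [25,26] [26,27]
{[1,3],[1,5]} hit by 3; {[7,10]} hit by 10; {[11,12]} hit by 12; {[18,20]} hit by 20; {[25,26],[26,27]} hit by 26.
Points: 3, 10, 12, 20, 26 (5 total).

5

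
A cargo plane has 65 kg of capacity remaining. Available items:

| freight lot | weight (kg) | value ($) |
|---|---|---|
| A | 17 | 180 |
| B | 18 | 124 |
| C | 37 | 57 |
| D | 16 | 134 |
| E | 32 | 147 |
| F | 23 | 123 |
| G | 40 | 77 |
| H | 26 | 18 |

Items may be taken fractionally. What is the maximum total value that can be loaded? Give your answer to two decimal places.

512.87

Greedy by value/weight ratio, highest first.
Ratios (sorted): A 10.59, D 8.38, B 6.89, F 5.35, E 4.59, G 1.93, C 1.54, H 0.69
take A (17 @ 180); take D (16 @ 134); take B (18 @ 124); take 14/23 of F → 74.87. Capacity used 65/65.
Total value = 512.87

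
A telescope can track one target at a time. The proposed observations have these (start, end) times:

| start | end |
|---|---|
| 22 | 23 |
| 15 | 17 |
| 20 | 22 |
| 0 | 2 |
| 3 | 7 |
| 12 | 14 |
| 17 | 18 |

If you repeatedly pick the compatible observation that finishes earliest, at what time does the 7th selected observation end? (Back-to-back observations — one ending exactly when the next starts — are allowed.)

Sorted by end: (0,2)  (3,7)  (12,14)  (15,17)  (17,18)  (20,22)  (22,23)
take (0,2); take (3,7); take (12,14); take (15,17); take (17,18); take (20,22); take (22,23).
Selected: (0,2) (3,7) (12,14) (15,17) (17,18) (20,22) (22,23)

23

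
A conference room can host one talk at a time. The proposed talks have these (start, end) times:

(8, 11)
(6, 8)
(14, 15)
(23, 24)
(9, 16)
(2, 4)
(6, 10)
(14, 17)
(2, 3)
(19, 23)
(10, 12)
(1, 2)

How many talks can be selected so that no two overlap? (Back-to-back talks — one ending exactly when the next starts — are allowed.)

Sort by end time and greedily take each interval whose start is ≥ the last chosen end.
By end time: (1,2), (2,3), (2,4), (6,8), (6,10), (8,11), (10,12), (14,15), (9,16), (14,17), (19,23), (23,24).
Pick (1,2); next start ≥ 2 → (2,3); next start ≥ 3 → (6,8); next start ≥ 8 → (8,11); next start ≥ 11 → (14,15); next start ≥ 15 → (19,23); next start ≥ 23 → (23,24).
Selected 7 talks.

7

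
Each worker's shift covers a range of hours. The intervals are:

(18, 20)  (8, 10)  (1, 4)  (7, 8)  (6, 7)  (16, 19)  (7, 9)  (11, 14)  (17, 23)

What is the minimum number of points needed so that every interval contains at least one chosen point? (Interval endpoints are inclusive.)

5

Sort by right endpoint; whenever an interval is uncovered, place a point at its right end.
Sorted: [1,4] [6,7] [7,8] [7,9] [8,10] [11,14] [16,19] [18,20] [17,23]
{[1,4]} hit by 4; {[6,7],[7,8],[7,9]} hit by 7; {[8,10]} hit by 10; {[11,14]} hit by 14; {[16,19],[18,20],[17,23]} hit by 19.
Points: 4, 7, 10, 14, 19 (5 total).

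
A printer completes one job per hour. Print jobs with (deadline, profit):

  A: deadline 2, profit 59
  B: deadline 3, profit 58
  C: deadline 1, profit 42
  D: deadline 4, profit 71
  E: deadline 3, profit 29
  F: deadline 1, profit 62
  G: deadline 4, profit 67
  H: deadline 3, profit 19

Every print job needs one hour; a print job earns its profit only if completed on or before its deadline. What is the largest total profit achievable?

Sort by profit descending; place each in the latest free slot ≤ its deadline.
Profit order: D=71 G=67 F=62 A=59 B=58 C=42 E=29 H=19
Assign: D→slot 4, G→slot 3, F→slot 1, A→slot 2, B skipped, C skipped, E skipped, H skipped.
Slots: [1:F] [2:A] [3:G] [4:D]
Profit = 62 + 59 + 67 + 71 = 259

259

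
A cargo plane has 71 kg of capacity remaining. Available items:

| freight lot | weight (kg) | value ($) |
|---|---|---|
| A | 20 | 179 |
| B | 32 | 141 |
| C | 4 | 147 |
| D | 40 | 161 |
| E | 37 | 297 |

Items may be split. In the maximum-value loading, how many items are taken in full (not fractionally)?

3

Greedy by value/weight ratio, highest first.
Ratios (sorted): C 36.75, A 8.95, E 8.03, B 4.41, D 4.03
take C (4 @ 147); take A (20 @ 179); take E (37 @ 297); take 10/32 of B → 44.06. Capacity used 71/71.
3 item(s) taken whole; one partial (take 10/32 of B).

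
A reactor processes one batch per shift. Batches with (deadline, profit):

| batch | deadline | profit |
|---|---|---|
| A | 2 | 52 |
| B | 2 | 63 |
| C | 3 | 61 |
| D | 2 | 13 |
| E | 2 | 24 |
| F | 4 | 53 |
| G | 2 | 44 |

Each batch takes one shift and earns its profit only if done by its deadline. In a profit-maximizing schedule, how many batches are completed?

4

Profit order: B=63 C=61 F=53 A=52 G=44 E=24 D=13
Assign: B→slot 2, C→slot 3, F→slot 4, A→slot 1, G skipped, E skipped, D skipped.
Slots: [1:A] [2:B] [3:C] [4:F]
4 of 7 scheduled.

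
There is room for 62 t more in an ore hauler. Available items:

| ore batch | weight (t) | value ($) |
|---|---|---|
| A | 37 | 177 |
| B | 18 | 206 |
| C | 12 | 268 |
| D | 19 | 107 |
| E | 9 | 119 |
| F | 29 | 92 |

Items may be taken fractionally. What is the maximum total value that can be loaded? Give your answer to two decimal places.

719.14

Greedy by value/weight ratio, highest first.
Ratios (sorted): C 22.33, E 13.22, B 11.44, D 5.63, A 4.78, F 3.17
take C (12 @ 268); take E (9 @ 119); take B (18 @ 206); take D (19 @ 107); take 4/37 of A → 19.14. Capacity used 62/62.
Total value = 719.14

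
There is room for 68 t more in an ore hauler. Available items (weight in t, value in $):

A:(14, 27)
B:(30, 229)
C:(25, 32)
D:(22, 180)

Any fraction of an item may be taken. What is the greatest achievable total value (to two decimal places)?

438.56

Ratios (sorted): D 8.18, B 7.63, A 1.93, C 1.28
take D (22 @ 180); take B (30 @ 229); take A (14 @ 27); take 2/25 of C → 2.56. Capacity used 68/68.
Total value = 438.56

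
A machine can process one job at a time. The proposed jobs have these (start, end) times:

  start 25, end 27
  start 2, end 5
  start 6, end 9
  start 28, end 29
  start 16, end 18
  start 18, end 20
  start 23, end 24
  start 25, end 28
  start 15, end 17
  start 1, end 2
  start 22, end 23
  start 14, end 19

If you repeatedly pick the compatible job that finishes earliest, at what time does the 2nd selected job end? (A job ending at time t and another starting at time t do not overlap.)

5

By end time: (1,2), (2,5), (6,9), (15,17), (16,18), (14,19), (18,20), (22,23), (23,24), (25,27), (25,28), (28,29).
Pick (1,2); next start ≥ 2 → (2,5); next start ≥ 5 → (6,9); next start ≥ 9 → (15,17); next start ≥ 17 → (18,20); next start ≥ 20 → (22,23); next start ≥ 23 → (23,24); next start ≥ 24 → (25,27); next start ≥ 27 → (28,29).
Selected: (1,2) (2,5) (6,9) (15,17) (18,20) (22,23) (23,24) (25,27) (28,29)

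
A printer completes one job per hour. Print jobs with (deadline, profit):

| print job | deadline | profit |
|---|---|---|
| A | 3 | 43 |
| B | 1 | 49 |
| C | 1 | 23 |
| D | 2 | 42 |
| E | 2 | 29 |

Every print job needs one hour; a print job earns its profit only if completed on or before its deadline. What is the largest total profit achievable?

Take jobs in profit order; each goes to the latest open slot no later than its deadline.
By profit: B(d1,49), A(d3,43), D(d2,42), E(d2,29), C(d1,23)
B→slot 1; A→slot 3; D→slot 2; E skipped; C skipped.
Profit = 49 + 42 + 43 = 134

134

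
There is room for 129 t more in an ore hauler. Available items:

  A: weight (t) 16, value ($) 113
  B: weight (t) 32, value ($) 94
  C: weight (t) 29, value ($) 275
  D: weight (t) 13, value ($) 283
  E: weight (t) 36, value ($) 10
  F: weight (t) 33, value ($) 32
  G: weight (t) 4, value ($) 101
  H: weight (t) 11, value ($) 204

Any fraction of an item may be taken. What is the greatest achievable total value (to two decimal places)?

Sort by value per unit weight and fill in that order.
Order: G (101/4=25.25) > D (283/13=21.77) > H (204/11=18.55) > C (275/29=9.48) > A (113/16=7.06) > B (94/32=2.94) > F (32/33=0.97) > E (10/36=0.28)
Fill: take G (4 @ 101) → take D (13 @ 283) → take H (11 @ 204) → take C (29 @ 275) → take A (16 @ 113) → take B (32 @ 94) → take 24/33 of F → 23.27; 129/129 used.
Total value = 1093.27

1093.27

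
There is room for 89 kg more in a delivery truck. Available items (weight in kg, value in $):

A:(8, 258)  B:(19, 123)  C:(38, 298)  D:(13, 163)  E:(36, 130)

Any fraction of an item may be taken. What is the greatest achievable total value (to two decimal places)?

Greedy by value/weight ratio, highest first.
Order: A (258/8=32.25) > D (163/13=12.54) > C (298/38=7.84) > B (123/19=6.47) > E (130/36=3.61)
Fill: take A (8 @ 258) → take D (13 @ 163) → take C (38 @ 298) → take B (19 @ 123) → take 11/36 of E → 39.72; 89/89 used.
Total value = 881.72

881.72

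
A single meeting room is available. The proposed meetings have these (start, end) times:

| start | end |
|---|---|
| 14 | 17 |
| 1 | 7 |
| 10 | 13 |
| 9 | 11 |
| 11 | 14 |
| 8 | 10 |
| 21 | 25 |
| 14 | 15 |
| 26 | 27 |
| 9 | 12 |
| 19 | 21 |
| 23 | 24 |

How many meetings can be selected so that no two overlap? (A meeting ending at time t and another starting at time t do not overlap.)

7

Greedy by earliest finish: after sorting by end time, pick each interval compatible with the last pick.
Sorted by end: (1,7)  (8,10)  (9,11)  (9,12)  (10,13)  (11,14)  (14,15)  (14,17)  (19,21)  (23,24)  (21,25)  (26,27)
take (1,7); take (8,10); skip (9,11); skip (9,12); take (10,13); skip (11,14); take (14,15); take (19,21); take (23,24); skip (21,25); take (26,27).
Selected 7 meetings.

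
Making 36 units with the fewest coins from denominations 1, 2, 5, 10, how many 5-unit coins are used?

Greedy: take as many of the largest coin as possible, then repeat with the remainder.
36 = 3×10 + 1×5 + 1×1
Count of 5: 1

1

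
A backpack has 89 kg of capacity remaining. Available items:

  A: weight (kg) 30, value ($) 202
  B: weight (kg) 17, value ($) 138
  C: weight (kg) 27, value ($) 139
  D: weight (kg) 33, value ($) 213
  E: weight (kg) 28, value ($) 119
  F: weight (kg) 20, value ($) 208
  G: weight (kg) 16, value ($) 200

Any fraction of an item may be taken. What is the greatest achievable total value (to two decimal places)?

Ratios (sorted): G 12.50, F 10.40, B 8.12, A 6.73, D 6.45, C 5.15, E 4.25
take G (16 @ 200); take F (20 @ 208); take B (17 @ 138); take A (30 @ 202); take 6/33 of D → 38.73. Capacity used 89/89.
Total value = 786.73

786.73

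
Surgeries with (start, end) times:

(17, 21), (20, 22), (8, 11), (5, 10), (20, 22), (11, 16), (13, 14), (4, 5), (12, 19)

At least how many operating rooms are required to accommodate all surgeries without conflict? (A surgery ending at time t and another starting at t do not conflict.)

3

The answer is the maximum number of intervals overlapping at any instant.
Events (time:±→running): 4:+→1 5:-→0 5:+→1 8:+→2 10:-→1 11:-→0 11:+→1 12:+→2 13:+→3 … peak 3.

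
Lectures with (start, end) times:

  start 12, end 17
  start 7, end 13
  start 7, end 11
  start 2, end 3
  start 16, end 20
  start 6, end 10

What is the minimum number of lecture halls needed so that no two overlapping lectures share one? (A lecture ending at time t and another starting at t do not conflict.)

Count concurrent intervals with a sweep; the peak is the room count.
Events (time:±→running): 2:+→1 3:-→0 6:+→1 7:+→2 7:+→3 … peak 3.

3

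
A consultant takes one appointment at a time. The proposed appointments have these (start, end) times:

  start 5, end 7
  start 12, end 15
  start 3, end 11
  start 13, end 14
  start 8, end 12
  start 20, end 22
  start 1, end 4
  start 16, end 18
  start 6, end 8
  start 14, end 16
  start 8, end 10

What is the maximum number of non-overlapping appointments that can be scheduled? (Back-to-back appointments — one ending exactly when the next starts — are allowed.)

7

Sorted by end: (1,4)  (5,7)  (6,8)  (8,10)  (3,11)  (8,12)  (13,14)  (12,15)  (14,16)  (16,18)  (20,22)
take (1,4); take (5,7); take (8,10); skip (8,12); take (13,14); take (14,16); take (16,18); take (20,22).
Selected 7 appointments.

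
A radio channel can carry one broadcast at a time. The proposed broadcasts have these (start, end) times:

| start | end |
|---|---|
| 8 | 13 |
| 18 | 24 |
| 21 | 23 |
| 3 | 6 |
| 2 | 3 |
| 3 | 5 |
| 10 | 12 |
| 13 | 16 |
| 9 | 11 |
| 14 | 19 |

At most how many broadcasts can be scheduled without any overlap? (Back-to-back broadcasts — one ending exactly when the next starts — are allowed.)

5

Order by finish time; keep every interval that doesn't clash with the previous kept one.
Sorted by end: (2,3)  (3,5)  (3,6)  (9,11)  (10,12)  (8,13)  (13,16)  (14,19)  (21,23)  (18,24)
take (2,3); take (3,5); take (9,11); take (13,16); take (21,23).
Selected 5 broadcasts.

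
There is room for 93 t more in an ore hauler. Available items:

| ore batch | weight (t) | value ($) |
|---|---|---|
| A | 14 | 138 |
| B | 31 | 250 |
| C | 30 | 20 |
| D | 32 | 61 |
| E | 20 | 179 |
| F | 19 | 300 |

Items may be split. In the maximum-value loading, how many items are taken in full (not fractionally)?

Greedy by value/weight ratio, highest first.
Order: F (300/19=15.79) > A (138/14=9.86) > E (179/20=8.95) > B (250/31=8.06) > D (61/32=1.91) > C (20/30=0.67)
Fill: take F (19 @ 300) → take A (14 @ 138) → take E (20 @ 179) → take B (31 @ 250) → take 9/32 of D → 17.16; 93/93 used.
4 item(s) taken whole; one partial (take 9/32 of D).

4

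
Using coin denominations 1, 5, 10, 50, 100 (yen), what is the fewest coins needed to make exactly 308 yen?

7

Greedy: take as many of the largest coin as possible, then repeat with the remainder.
308 = 3×100 + 1×5 + 3×1
Total coins = 3 + 1 + 3 = 7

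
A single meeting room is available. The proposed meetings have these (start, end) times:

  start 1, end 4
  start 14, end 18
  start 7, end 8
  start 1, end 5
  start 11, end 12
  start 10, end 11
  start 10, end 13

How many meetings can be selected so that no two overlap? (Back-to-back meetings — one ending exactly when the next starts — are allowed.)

5

Greedy by earliest finish: after sorting by end time, pick each interval compatible with the last pick.
Sorted by end: (1,4)  (1,5)  (7,8)  (10,11)  (11,12)  (10,13)  (14,18)
take (1,4); take (7,8); take (10,11); take (11,12); take (14,18).
Selected 5 meetings.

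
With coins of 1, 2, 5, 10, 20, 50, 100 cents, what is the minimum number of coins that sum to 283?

7

283 = 2×100 + 1×50 + 1×20 + 1×10 + 1×2 + 1×1
Total coins = 2 + 1 + 1 + 1 + 1 + 1 = 7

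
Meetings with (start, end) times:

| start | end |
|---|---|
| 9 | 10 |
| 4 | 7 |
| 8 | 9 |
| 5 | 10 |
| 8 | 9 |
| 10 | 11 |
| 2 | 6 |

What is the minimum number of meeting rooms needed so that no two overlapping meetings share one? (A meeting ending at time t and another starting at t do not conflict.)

Events (time:±→running): 2:+→1 4:+→2 5:+→3 … peak 3.

3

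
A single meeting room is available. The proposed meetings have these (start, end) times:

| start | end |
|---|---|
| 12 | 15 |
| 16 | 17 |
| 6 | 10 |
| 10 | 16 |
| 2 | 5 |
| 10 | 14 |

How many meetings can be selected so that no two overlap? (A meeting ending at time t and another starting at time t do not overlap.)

By end time: (2,5), (6,10), (10,14), (12,15), (10,16), (16,17).
Pick (2,5); next start ≥ 5 → (6,10); next start ≥ 10 → (10,14); next start ≥ 14 → (16,17).
Selected 4 meetings.

4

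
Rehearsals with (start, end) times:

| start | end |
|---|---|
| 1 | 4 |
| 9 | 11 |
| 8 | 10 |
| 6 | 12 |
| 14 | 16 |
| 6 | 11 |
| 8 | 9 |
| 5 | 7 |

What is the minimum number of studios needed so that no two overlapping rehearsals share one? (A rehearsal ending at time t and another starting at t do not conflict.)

Events (time:±→running): 1:+→1 4:-→0 5:+→1 6:+→2 6:+→3 7:-→2 8:+→3 8:+→4 … peak 4.

4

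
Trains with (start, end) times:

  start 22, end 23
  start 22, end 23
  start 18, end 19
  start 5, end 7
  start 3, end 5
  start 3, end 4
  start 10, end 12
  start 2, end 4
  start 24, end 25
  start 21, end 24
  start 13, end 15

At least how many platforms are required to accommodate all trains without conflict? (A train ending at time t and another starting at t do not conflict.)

3

Count concurrent intervals with a sweep; the peak is the room count.
Events (time:±→running): 2:+→1 3:+→2 3:+→3 … peak 3.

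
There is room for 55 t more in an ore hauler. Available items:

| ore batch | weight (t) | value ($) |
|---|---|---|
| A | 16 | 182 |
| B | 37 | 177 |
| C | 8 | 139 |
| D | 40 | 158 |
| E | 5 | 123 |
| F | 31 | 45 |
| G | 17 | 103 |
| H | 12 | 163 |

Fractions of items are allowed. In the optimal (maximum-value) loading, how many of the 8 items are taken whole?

4

Sort by value per unit weight and fill in that order.
Order: E (123/5=24.60) > C (139/8=17.38) > H (163/12=13.58) > A (182/16=11.38) > G (103/17=6.06) > B (177/37=4.78) > D (158/40=3.95) > F (45/31=1.45)
Fill: take E (5 @ 123) → take C (8 @ 139) → take H (12 @ 163) → take A (16 @ 182) → take 14/17 of G → 84.82; 55/55 used.
4 item(s) taken whole; one partial (take 14/17 of G).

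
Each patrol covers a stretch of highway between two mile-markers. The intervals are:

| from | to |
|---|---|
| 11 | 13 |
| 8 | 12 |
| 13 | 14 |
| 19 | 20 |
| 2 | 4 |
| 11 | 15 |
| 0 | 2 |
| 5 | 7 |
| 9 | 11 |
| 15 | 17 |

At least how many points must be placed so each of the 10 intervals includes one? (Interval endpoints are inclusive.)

6

By right end: [0,2]  [2,4]  [5,7]  [9,11]  [8,12]  [11,13]  [13,14]  [11,15]  [15,17]  [19,20]
[0,2] uncovered → point at 2; [5,7] uncovered → point at 7; [9,11] uncovered → point at 11; [13,14] uncovered → point at 14; [15,17] uncovered → point at 17; [19,20] uncovered → point at 20.
Points: 2, 7, 11, 14, 17, 20 (6 total).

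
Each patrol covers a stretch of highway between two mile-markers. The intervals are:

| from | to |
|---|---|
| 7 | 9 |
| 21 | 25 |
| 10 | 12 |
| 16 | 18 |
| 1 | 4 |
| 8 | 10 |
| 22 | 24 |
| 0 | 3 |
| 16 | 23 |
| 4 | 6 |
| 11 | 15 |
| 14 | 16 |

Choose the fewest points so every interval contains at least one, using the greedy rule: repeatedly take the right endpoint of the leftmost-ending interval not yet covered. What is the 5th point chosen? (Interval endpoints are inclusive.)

16

Sort by right endpoint; whenever an interval is uncovered, place a point at its right end.
Sorted: [0,3] [1,4] [4,6] [7,9] [8,10] [10,12] [11,15] [14,16] [16,18] [16,23] [22,24] [21,25]
{[0,3],[1,4]} hit by 3; {[4,6]} hit by 6; {[7,9],[8,10]} hit by 9; {[10,12],[11,15]} hit by 12; {[14,16],[16,18],[16,23]} hit by 16; {[22,24],[21,25]} hit by 24.
Points: 3, 6, 9, 12, 16, 24 (6 total).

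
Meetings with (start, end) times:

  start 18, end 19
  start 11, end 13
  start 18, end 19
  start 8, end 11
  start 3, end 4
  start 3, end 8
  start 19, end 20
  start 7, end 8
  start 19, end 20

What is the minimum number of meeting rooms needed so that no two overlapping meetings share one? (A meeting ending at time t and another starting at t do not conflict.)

2

Count concurrent intervals with a sweep; the peak is the room count.
starts: [3, 3, 7, 8, 11, 18, 18, 19, 19]
ends:   [4, 8, 8, 11, 13, 19, 19, 20, 20]
s3→1 s3→2  — peak 2.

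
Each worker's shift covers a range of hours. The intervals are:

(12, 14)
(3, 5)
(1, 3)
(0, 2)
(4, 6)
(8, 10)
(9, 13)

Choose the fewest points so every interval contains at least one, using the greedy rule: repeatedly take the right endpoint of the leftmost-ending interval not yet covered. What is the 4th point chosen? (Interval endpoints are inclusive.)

14

Process intervals by earliest right end; each time one isn't hit yet, stab at its right endpoint.
By right end: [0,2]  [1,3]  [3,5]  [4,6]  [8,10]  [9,13]  [12,14]
[0,2] uncovered → point at 2; [3,5] uncovered → point at 5; [8,10] uncovered → point at 10; [12,14] uncovered → point at 14.
Points: 2, 5, 10, 14 (4 total).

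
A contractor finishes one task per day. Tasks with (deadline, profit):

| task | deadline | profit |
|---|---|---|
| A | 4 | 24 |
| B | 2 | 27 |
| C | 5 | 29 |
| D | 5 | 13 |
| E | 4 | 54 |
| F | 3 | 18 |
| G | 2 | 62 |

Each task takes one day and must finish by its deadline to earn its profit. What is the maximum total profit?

196

Take jobs in profit order; each goes to the latest open slot no later than its deadline.
By profit: G(d2,62), E(d4,54), C(d5,29), B(d2,27), A(d4,24), F(d3,18), D(d5,13)
G→slot 2; E→slot 4; C→slot 5; B→slot 1; A→slot 3; F skipped; D skipped.
Profit = 27 + 62 + 24 + 54 + 29 = 196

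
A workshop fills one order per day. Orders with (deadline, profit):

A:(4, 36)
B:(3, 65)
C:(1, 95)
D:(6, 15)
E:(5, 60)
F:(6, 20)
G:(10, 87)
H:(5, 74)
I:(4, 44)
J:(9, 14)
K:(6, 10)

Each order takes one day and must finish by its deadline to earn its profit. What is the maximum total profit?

459

Take jobs in profit order; each goes to the latest open slot no later than its deadline.
Profit order: C=95 G=87 H=74 B=65 E=60 I=44 A=36 F=20 D=15 J=14 K=10
Assign: C→slot 1, G→slot 10, H→slot 5, B→slot 3, E→slot 4, I→slot 2, A skipped, F→slot 6, D skipped, J→slot 9, K skipped.
Slots: [1:C] [2:I] [3:B] [4:E] [5:H] [6:F] [9:J] [10:G]
Profit = 95 + 44 + 65 + 60 + 74 + 20 + 14 + 87 = 459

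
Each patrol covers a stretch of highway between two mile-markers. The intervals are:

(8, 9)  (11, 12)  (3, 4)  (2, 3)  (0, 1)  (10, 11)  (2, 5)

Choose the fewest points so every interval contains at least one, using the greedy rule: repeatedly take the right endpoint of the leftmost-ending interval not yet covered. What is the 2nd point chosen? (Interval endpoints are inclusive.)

By right end: [0,1]  [2,3]  [3,4]  [2,5]  [8,9]  [10,11]  [11,12]
[0,1] uncovered → point at 1; [2,3] uncovered → point at 3; [8,9] uncovered → point at 9; [10,11] uncovered → point at 11.
Points: 1, 3, 9, 11 (4 total).

3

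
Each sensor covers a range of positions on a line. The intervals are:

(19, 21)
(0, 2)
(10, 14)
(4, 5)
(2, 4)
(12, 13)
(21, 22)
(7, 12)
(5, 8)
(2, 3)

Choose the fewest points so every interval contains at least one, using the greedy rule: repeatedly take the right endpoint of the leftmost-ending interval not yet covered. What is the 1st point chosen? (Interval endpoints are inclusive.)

By right end: [0,2]  [2,3]  [2,4]  [4,5]  [5,8]  [7,12]  [12,13]  [10,14]  [19,21]  [21,22]
[0,2] uncovered → point at 2; [4,5] uncovered → point at 5; [7,12] uncovered → point at 12; [19,21] uncovered → point at 21.
Points: 2, 5, 12, 21 (4 total).

2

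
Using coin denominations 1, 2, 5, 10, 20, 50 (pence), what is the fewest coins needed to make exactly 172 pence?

5

172 − 3×50→22 − 1×20→2 − 1×2→0
Total coins = 3 + 1 + 1 = 5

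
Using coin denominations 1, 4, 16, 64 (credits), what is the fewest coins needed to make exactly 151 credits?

Use the largest denomination that fits, subtract, and repeat.
151 − 2×64→23 − 1×16→7 − 1×4→3 − 3×1→0
Total coins = 2 + 1 + 1 + 3 = 7

7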